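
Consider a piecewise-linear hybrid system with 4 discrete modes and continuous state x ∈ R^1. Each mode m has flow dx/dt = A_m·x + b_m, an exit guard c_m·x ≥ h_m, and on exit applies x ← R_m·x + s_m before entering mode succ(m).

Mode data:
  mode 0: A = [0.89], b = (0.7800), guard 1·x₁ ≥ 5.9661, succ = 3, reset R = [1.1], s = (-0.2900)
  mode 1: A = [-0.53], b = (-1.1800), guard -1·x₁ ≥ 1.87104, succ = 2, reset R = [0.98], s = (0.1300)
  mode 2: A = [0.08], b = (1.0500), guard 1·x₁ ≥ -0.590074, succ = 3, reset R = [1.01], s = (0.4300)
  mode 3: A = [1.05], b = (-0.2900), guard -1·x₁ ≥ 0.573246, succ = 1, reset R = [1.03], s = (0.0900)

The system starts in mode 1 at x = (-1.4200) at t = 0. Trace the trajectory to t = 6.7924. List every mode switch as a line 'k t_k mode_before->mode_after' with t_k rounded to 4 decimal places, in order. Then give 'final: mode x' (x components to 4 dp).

Mode 1: guard c·x = 1.8710 hit at Δt = 1.5461 (t = 1.5461), x⁻ = (-1.8710) → reset → x⁺ = (-1.7036), jump to mode 2
Mode 2: guard c·x = -0.5901 hit at Δt = 1.1629 (t = 2.7090), x⁻ = (-0.5901) → reset → x⁺ = (-0.1660), jump to mode 3
Mode 3: guard c·x = 0.5732 hit at Δt = 0.6218 (t = 3.3308), x⁻ = (-0.5732) → reset → x⁺ = (-0.5004), jump to mode 1
Mode 1: guard c·x = 1.8710 hit at Δt = 2.9818 (t = 6.3126), x⁻ = (-1.8710) → reset → x⁺ = (-1.7036), jump to mode 2
Mode 2: flow for 0.4798 to horizon, guard not reached → x = (-1.2567)

1 1.5461 1->2
2 2.7090 2->3
3 3.3308 3->1
4 6.3126 1->2
final: 2 -1.2567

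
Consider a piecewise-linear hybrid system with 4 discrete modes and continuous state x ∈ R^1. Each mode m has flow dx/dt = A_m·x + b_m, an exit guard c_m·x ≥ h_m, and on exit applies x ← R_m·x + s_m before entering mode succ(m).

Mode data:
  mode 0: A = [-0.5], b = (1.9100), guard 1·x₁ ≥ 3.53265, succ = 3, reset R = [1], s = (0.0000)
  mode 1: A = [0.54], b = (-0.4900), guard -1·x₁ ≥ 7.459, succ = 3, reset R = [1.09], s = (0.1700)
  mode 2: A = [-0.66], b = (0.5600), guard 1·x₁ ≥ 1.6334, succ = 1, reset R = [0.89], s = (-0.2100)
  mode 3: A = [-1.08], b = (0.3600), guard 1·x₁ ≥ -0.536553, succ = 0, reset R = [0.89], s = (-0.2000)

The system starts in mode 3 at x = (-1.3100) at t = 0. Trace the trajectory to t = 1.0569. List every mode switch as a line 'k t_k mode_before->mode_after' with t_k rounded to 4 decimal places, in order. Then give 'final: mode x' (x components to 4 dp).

1 0.5890 3->0
final: 0 0.2606

Mode 3: guard c·x = -0.5366 hit at Δt = 0.5890 (t = 0.5890), x⁻ = (-0.5366) → reset → x⁺ = (-0.6775), jump to mode 0
Mode 0: flow for 0.4679 to horizon, guard not reached → x = (0.2606)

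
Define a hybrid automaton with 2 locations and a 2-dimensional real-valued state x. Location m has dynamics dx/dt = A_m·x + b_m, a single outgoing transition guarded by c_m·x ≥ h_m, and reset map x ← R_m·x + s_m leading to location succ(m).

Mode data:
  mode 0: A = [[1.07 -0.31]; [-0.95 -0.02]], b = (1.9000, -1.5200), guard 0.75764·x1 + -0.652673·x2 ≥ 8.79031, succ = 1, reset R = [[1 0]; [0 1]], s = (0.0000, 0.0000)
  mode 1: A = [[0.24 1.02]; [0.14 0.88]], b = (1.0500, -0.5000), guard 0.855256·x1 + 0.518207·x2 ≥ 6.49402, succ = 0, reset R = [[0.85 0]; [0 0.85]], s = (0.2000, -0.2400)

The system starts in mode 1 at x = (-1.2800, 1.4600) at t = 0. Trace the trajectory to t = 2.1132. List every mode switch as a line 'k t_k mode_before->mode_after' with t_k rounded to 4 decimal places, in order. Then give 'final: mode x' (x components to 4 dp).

1 1.5825 1->0
final: 0 8.6432 -0.4436

Mode 1: guard c·x = 6.4940 hit at Δt = 1.5825 (t = 1.5825), x⁻ = (4.9037, 4.4385) → reset → x⁺ = (4.3682, 3.5327), jump to mode 0
Mode 0: flow for 0.5307 to horizon, guard not reached → x = (8.6432, -0.4436)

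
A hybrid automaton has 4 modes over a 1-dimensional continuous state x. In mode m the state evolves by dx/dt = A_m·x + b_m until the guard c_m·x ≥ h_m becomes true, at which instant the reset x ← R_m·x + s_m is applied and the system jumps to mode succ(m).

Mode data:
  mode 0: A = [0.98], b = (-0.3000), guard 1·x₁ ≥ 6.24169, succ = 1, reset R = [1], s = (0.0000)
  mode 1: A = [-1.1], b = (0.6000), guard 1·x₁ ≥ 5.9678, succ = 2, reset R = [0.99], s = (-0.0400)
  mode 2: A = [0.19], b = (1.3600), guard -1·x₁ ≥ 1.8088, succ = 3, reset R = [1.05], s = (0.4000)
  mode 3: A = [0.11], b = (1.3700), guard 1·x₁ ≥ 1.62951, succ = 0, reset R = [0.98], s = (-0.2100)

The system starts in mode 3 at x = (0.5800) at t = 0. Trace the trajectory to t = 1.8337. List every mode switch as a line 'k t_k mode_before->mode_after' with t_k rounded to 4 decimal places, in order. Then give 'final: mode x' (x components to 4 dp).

1 0.7040 3->0
final: 0 3.5762

Mode 3: guard c·x = 1.6295 hit at Δt = 0.7040 (t = 0.7040), x⁻ = (1.6295) → reset → x⁺ = (1.3869), jump to mode 0
Mode 0: flow for 1.1297 to horizon, guard not reached → x = (3.5762)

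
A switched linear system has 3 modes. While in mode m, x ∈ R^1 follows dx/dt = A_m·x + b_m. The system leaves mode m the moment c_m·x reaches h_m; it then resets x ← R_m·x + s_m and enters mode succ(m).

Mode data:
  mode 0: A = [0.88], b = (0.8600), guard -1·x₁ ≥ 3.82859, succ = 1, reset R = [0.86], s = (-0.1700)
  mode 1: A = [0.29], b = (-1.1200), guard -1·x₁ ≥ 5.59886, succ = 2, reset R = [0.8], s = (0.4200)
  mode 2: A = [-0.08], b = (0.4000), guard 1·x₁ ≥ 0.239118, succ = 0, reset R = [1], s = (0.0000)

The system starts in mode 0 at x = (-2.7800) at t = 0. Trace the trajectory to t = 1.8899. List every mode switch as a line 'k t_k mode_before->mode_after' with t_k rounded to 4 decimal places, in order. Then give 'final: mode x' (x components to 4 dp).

1 0.5210 0->1
2 1.4035 1->2
final: 2 -3.7133

Mode 0: guard c·x = 3.8286 hit at Δt = 0.5210 (t = 0.5210), x⁻ = (-3.8286) → reset → x⁺ = (-3.4626), jump to mode 1
Mode 1: guard c·x = 5.5989 hit at Δt = 0.8825 (t = 1.4035), x⁻ = (-5.5989) → reset → x⁺ = (-4.0591), jump to mode 2
Mode 2: flow for 0.4864 to horizon, guard not reached → x = (-3.7133)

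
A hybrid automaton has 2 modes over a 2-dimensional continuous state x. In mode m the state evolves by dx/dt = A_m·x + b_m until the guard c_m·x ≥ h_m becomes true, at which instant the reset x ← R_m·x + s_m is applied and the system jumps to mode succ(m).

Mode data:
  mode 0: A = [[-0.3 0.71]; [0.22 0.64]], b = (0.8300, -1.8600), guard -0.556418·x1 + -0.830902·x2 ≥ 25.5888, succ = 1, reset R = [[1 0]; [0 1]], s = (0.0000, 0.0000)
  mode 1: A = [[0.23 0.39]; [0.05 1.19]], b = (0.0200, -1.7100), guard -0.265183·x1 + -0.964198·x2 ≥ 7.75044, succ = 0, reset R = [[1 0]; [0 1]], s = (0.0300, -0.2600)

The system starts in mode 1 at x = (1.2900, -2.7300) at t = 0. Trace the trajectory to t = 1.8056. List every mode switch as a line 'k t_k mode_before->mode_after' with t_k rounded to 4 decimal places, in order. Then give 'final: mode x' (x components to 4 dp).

Mode 1: guard c·x = 7.7504 hit at Δt = 0.6963 (t = 0.6963), x⁻ = (0.0694, -8.0573) → reset → x⁺ = (0.0994, -8.3173), jump to mode 0
Mode 0: flow for 1.1093 to horizon, guard not reached → x = (-8.6004, -21.0459)

1 0.6963 1->0
final: 0 -8.6004 -21.0459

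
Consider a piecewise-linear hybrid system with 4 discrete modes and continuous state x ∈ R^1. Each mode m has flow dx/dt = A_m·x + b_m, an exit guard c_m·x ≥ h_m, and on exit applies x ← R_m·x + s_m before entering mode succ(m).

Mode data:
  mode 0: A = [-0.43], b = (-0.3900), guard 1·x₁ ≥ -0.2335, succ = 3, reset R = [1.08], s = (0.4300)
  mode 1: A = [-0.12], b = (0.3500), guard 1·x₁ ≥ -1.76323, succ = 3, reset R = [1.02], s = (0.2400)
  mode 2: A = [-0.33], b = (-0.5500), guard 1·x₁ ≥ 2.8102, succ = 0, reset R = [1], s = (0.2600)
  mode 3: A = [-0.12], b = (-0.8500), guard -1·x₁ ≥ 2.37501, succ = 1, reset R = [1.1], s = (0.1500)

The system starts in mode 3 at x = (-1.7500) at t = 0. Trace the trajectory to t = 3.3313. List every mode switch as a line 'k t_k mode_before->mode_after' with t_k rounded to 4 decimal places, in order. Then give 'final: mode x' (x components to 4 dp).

1 1.0387 3->1
2 2.1992 1->3
final: 3 -2.2603

Mode 3: guard c·x = 2.3750 hit at Δt = 1.0387 (t = 1.0387), x⁻ = (-2.3750) → reset → x⁺ = (-2.4625), jump to mode 1
Mode 1: guard c·x = -1.7632 hit at Δt = 1.1605 (t = 2.1992), x⁻ = (-1.7632) → reset → x⁺ = (-1.5585), jump to mode 3
Mode 3: flow for 1.1321 to horizon, guard not reached → x = (-2.2603)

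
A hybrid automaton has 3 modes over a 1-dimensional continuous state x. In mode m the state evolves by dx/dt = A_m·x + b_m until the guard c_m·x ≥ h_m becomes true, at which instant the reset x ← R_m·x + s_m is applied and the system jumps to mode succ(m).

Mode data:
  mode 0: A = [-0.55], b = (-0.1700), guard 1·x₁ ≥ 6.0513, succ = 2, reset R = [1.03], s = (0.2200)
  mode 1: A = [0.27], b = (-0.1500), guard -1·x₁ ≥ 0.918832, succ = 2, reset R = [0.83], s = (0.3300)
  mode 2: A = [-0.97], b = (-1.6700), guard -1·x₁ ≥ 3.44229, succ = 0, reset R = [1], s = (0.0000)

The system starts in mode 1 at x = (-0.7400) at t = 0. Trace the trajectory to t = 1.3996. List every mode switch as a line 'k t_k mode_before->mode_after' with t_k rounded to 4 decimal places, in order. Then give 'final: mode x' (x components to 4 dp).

Mode 1: guard c·x = 0.9188 hit at Δt = 0.4789 (t = 0.4789), x⁻ = (-0.9188) → reset → x⁺ = (-0.4326), jump to mode 2
Mode 2: flow for 0.9207 to horizon, guard not reached → x = (-1.1939)

1 0.4789 1->2
final: 2 -1.1939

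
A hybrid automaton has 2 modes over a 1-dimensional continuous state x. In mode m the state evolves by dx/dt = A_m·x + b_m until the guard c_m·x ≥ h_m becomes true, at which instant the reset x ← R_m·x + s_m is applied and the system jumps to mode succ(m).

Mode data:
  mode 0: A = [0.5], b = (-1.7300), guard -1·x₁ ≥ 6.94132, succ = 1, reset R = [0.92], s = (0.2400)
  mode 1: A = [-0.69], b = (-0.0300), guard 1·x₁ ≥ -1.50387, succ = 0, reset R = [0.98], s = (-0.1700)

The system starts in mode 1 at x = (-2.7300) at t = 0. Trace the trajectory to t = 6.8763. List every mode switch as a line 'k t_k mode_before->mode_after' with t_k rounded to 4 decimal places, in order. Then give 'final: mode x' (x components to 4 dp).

Mode 1: guard c·x = -1.5039 hit at Δt = 0.8834 (t = 0.8834), x⁻ = (-1.5039) → reset → x⁺ = (-1.6438), jump to mode 0
Mode 0: guard c·x = 6.9413 hit at Δt = 1.4239 (t = 2.3073), x⁻ = (-6.9413) → reset → x⁺ = (-6.1460), jump to mode 1
Mode 1: guard c·x = -1.5039 hit at Δt = 2.0725 (t = 4.3798), x⁻ = (-1.5039) → reset → x⁺ = (-1.6438), jump to mode 0
Mode 0: guard c·x = 6.9413 hit at Δt = 1.4239 (t = 5.8037), x⁻ = (-6.9413) → reset → x⁺ = (-6.1460), jump to mode 1
Mode 1: flow for 1.0726 to horizon, guard not reached → x = (-2.9547)

1 0.8834 1->0
2 2.3073 0->1
3 4.3798 1->0
4 5.8037 0->1
final: 1 -2.9547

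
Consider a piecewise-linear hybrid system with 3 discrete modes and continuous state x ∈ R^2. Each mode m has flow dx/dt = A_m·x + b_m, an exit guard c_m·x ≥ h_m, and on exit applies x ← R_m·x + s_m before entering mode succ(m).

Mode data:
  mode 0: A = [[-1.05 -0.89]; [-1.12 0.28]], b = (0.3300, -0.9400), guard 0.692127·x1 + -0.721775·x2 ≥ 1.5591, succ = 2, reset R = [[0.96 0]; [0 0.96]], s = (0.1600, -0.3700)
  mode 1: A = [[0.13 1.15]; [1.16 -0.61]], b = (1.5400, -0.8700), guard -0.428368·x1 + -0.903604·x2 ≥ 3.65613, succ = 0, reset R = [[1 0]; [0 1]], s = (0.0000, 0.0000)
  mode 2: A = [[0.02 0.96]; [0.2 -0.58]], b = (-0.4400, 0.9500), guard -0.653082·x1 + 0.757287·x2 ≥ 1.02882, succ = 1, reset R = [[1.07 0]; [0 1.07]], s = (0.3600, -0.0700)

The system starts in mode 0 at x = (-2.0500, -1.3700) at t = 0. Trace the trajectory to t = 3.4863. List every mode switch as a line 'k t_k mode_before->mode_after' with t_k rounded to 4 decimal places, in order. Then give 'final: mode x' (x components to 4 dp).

Mode 0: guard c·x = 1.5591 hit at Δt = 0.9955 (t = 0.9955), x⁻ = (0.2835, -1.8882) → reset → x⁺ = (0.4322, -2.1827), jump to mode 2
Mode 2: guard c·x = 1.0288 hit at Δt = 1.5717 (t = 2.5672), x⁻ = (-1.7045, -0.1114) → reset → x⁺ = (-1.4638, -0.1892), jump to mode 1
Mode 1: flow for 0.9191 to horizon, guard not reached → x = (-1.3043, -1.7372)

1 0.9955 0->2
2 2.5672 2->1
final: 1 -1.3043 -1.7372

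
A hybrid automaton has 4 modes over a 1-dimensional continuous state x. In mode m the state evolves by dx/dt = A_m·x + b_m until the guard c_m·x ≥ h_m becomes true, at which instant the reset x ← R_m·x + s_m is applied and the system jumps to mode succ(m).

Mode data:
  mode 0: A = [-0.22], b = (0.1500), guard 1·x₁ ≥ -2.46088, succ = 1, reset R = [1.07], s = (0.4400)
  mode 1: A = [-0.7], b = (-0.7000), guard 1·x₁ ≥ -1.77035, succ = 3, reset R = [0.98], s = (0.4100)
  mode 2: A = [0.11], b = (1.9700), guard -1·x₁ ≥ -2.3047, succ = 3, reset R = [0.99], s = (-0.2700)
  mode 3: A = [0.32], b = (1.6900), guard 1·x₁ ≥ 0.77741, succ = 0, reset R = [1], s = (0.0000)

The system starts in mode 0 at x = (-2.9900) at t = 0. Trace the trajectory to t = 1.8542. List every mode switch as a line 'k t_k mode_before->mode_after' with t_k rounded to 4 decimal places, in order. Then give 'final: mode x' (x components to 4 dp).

1 0.7073 0->1
2 1.3323 1->3
final: 3 -0.6058

Mode 0: guard c·x = -2.4609 hit at Δt = 0.7073 (t = 0.7073), x⁻ = (-2.4609) → reset → x⁺ = (-2.1931), jump to mode 1
Mode 1: guard c·x = -1.7704 hit at Δt = 0.6250 (t = 1.3323), x⁻ = (-1.7704) → reset → x⁺ = (-1.3249), jump to mode 3
Mode 3: flow for 0.5219 to horizon, guard not reached → x = (-0.6058)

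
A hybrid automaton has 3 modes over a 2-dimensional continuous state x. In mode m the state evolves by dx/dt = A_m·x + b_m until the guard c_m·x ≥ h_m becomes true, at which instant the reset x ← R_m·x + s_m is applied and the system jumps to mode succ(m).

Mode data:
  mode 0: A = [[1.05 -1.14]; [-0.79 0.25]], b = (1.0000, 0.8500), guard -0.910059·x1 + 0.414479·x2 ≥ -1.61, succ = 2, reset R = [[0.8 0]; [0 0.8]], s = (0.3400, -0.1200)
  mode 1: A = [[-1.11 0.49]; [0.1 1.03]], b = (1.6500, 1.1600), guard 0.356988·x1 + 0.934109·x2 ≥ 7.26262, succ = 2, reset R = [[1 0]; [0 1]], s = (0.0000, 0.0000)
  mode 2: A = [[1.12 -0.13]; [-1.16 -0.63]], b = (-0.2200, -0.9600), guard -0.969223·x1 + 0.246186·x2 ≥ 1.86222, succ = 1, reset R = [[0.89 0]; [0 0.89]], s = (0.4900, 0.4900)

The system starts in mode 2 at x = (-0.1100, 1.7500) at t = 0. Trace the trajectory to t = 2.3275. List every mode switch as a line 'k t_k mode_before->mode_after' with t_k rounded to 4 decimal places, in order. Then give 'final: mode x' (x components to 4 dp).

1 1.3868 2->1
final: 1 1.4630 4.9106

Mode 2: guard c·x = 1.8622 hit at Δt = 1.3868 (t = 1.3868), x⁻ = (-1.7302, 0.7525) → reset → x⁺ = (-1.0499, 1.1598), jump to mode 1
Mode 1: flow for 0.9407 to horizon, guard not reached → x = (1.4630, 4.9106)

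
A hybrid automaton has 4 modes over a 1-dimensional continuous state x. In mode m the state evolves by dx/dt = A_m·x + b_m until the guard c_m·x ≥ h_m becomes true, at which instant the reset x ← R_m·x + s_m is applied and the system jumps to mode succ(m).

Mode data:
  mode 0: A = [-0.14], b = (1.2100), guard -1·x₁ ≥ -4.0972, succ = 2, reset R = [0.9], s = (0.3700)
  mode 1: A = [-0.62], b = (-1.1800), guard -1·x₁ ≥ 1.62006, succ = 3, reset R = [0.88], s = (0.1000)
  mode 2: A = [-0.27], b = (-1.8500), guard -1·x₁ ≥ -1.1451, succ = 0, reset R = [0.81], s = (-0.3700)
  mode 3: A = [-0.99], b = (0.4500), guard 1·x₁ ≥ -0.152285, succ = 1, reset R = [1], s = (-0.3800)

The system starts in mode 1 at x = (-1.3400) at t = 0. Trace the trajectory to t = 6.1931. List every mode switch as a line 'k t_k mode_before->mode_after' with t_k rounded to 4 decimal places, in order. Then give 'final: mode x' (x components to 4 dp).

Mode 1: guard c·x = 1.6201 hit at Δt = 1.1091 (t = 1.1091), x⁻ = (-1.6201) → reset → x⁺ = (-1.3257), jump to mode 3
Mode 3: guard c·x = -0.1523 hit at Δt = 1.0871 (t = 2.1962), x⁻ = (-0.1523) → reset → x⁺ = (-0.5323), jump to mode 1
Mode 1: guard c·x = 1.6201 hit at Δt = 2.5439 (t = 4.7401), x⁻ = (-1.6201) → reset → x⁺ = (-1.3257), jump to mode 3
Mode 3: guard c·x = -0.1523 hit at Δt = 1.0871 (t = 5.8272), x⁻ = (-0.1523) → reset → x⁺ = (-0.5323), jump to mode 1
Mode 1: flow for 0.3659 to horizon, guard not reached → x = (-0.8105)

1 1.1091 1->3
2 2.1962 3->1
3 4.7401 1->3
4 5.8272 3->1
final: 1 -0.8105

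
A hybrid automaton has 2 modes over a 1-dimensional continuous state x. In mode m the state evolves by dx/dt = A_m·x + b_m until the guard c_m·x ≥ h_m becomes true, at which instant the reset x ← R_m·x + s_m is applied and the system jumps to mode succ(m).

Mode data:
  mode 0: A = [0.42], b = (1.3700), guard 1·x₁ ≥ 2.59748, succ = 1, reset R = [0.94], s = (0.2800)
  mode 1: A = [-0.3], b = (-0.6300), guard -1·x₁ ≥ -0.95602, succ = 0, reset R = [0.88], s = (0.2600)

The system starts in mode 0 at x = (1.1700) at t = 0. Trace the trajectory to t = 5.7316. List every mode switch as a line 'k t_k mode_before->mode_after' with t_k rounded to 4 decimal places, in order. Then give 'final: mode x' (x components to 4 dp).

1 0.6648 0->1
2 2.1848 1->0
3 2.8868 0->1
4 4.4068 1->0
5 5.1088 0->1
final: 1 1.8999

Mode 0: guard c·x = 2.5975 hit at Δt = 0.6648 (t = 0.6648), x⁻ = (2.5975) → reset → x⁺ = (2.7216), jump to mode 1
Mode 1: guard c·x = -0.9560 hit at Δt = 1.5200 (t = 2.1848), x⁻ = (0.9560) → reset → x⁺ = (1.1013), jump to mode 0
Mode 0: guard c·x = 2.5975 hit at Δt = 0.7020 (t = 2.8868), x⁻ = (2.5975) → reset → x⁺ = (2.7216), jump to mode 1
Mode 1: guard c·x = -0.9560 hit at Δt = 1.5200 (t = 4.4068), x⁻ = (0.9560) → reset → x⁺ = (1.1013), jump to mode 0
Mode 0: guard c·x = 2.5975 hit at Δt = 0.7020 (t = 5.1088), x⁻ = (2.5975) → reset → x⁺ = (2.7216), jump to mode 1
Mode 1: flow for 0.6228 to horizon, guard not reached → x = (1.8999)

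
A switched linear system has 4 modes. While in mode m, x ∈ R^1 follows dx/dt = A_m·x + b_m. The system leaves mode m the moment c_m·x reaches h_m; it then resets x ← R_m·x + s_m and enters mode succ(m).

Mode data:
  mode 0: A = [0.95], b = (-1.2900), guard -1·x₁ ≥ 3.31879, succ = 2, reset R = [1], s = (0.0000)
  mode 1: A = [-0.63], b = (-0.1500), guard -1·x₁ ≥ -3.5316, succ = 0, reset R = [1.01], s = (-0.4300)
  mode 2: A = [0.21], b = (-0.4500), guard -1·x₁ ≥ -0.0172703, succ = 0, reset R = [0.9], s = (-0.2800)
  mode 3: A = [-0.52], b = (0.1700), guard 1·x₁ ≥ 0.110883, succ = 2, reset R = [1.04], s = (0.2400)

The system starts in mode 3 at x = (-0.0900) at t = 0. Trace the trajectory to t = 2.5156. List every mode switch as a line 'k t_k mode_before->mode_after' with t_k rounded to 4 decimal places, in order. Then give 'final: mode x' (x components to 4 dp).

1 1.2643 3->2
2 2.0891 2->0
final: 0 -1.0749

Mode 3: guard c·x = 0.1109 hit at Δt = 1.2643 (t = 1.2643), x⁻ = (0.1109) → reset → x⁺ = (0.3553), jump to mode 2
Mode 2: guard c·x = -0.0173 hit at Δt = 0.8248 (t = 2.0891), x⁻ = (0.0173) → reset → x⁺ = (-0.2645), jump to mode 0
Mode 0: flow for 0.4265 to horizon, guard not reached → x = (-1.0749)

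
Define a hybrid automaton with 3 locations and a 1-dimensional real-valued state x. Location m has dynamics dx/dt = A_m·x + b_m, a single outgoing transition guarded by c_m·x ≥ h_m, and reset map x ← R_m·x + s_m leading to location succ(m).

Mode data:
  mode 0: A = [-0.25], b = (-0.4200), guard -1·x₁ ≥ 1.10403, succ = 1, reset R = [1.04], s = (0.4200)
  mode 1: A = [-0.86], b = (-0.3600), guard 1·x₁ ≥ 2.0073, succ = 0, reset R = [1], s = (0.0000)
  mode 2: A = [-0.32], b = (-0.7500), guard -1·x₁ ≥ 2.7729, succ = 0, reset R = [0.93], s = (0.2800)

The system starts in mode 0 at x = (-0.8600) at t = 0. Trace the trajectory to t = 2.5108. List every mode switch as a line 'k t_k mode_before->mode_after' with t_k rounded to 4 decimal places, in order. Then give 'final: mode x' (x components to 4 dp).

Mode 0: guard c·x = 1.1040 hit at Δt = 1.4130 (t = 1.4130), x⁻ = (-1.1040) → reset → x⁺ = (-0.7282), jump to mode 1
Mode 1: flow for 1.0978 to horizon, guard not reached → x = (-0.5390)

1 1.4130 0->1
final: 1 -0.5390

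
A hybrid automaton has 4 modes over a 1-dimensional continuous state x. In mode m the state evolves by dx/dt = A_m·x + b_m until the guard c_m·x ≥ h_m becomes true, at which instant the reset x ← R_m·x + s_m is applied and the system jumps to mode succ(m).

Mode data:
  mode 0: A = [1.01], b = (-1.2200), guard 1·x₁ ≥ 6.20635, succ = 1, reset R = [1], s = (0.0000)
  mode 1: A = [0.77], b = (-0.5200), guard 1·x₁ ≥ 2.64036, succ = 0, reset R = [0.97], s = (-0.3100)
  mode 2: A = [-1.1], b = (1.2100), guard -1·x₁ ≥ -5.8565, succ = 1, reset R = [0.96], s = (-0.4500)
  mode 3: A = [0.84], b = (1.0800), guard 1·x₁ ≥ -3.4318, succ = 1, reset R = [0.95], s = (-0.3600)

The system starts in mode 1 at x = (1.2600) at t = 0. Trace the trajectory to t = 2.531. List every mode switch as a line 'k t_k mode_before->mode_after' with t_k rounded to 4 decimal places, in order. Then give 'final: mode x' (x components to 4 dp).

Mode 1: guard c·x = 2.6404 hit at Δt = 1.5743 (t = 1.5743), x⁻ = (2.6404) → reset → x⁺ = (2.2511), jump to mode 0
Mode 0: flow for 0.9567 to horizon, guard not reached → x = (3.9497)

1 1.5743 1->0
final: 0 3.9497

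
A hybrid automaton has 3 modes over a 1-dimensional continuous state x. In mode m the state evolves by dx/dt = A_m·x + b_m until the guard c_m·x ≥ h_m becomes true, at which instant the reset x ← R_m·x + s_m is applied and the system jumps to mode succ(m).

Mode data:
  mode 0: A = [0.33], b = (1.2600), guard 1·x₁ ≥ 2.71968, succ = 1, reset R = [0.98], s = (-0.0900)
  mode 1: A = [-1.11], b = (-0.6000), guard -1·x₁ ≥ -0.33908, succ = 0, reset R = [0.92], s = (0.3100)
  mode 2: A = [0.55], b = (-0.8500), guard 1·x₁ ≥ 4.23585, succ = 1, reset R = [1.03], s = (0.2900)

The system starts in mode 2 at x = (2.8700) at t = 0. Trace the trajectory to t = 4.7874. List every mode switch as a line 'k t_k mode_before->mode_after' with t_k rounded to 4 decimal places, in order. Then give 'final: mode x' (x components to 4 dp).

1 1.2884 2->1
2 2.8881 1->0
3 4.0606 0->1
final: 1 0.8501

Mode 2: guard c·x = 4.2359 hit at Δt = 1.2884 (t = 1.2884), x⁻ = (4.2358) → reset → x⁺ = (4.6529), jump to mode 1
Mode 1: guard c·x = -0.3391 hit at Δt = 1.5997 (t = 2.8881), x⁻ = (0.3391) → reset → x⁺ = (0.6220), jump to mode 0
Mode 0: guard c·x = 2.7197 hit at Δt = 1.1725 (t = 4.0606), x⁻ = (2.7197) → reset → x⁺ = (2.5753), jump to mode 1
Mode 1: flow for 0.7268 to horizon, guard not reached → x = (0.8501)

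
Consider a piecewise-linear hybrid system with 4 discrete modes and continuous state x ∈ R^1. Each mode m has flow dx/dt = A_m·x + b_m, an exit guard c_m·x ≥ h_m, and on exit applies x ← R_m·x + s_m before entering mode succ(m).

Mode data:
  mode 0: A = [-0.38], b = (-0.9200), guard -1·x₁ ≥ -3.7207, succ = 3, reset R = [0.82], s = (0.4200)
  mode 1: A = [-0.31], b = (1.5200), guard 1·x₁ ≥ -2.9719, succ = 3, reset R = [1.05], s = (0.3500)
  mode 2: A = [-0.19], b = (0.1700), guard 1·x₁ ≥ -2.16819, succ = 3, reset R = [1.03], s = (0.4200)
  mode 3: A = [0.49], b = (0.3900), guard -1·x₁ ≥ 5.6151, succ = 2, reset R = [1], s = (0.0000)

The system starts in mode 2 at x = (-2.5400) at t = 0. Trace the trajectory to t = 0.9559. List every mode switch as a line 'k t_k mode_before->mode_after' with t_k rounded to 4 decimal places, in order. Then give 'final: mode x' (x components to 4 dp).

Mode 2: guard c·x = -2.1682 hit at Δt = 0.6030 (t = 0.6030), x⁻ = (-2.1682) → reset → x⁺ = (-1.8132), jump to mode 3
Mode 3: flow for 0.3529 to horizon, guard not reached → x = (-2.0053)

1 0.6030 2->3
final: 3 -2.0053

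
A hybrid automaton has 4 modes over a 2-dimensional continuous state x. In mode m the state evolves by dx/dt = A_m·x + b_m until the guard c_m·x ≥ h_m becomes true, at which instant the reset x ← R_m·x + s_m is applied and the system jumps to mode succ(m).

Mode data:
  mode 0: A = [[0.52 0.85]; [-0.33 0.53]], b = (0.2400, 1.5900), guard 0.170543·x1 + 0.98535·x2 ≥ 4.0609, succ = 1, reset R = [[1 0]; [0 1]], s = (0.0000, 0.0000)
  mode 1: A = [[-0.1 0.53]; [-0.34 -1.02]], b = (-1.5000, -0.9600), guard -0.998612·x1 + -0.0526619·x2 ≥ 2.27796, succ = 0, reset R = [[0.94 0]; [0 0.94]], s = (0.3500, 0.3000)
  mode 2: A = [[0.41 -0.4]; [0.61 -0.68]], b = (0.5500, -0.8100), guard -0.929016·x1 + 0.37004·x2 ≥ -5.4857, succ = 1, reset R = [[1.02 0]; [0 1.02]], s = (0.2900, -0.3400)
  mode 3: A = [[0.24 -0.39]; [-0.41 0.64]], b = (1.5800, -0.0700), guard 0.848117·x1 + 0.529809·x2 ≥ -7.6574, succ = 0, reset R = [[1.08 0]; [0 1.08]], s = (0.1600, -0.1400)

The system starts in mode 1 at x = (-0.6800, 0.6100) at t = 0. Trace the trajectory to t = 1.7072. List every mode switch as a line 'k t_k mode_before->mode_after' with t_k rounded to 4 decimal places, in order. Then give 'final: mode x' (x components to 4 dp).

Mode 1: guard c·x = 2.2780 hit at Δt = 1.2352 (t = 1.2352), x⁻ = (-2.2751, -0.1139) → reset → x⁺ = (-1.7886, 0.1929), jump to mode 0
Mode 0: flow for 0.4720 to horizon, guard not reached → x = (-1.8129, 1.4262)

1 1.2352 1->0
final: 0 -1.8129 1.4262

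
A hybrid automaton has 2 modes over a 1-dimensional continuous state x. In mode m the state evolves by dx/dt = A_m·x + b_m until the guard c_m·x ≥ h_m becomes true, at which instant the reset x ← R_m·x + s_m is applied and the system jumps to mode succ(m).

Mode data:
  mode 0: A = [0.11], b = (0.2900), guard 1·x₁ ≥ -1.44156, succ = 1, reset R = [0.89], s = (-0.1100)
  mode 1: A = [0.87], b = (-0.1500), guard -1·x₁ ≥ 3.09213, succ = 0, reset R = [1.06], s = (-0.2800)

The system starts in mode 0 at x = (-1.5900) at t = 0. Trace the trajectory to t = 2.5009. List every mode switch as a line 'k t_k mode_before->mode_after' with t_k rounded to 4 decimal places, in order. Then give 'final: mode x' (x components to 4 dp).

Mode 0: guard c·x = -1.4416 hit at Δt = 1.2060 (t = 1.2060), x⁻ = (-1.4416) → reset → x⁺ = (-1.3930), jump to mode 1
Mode 1: guard c·x = 3.0921 hit at Δt = 0.8448 (t = 2.0508), x⁻ = (-3.0921) → reset → x⁺ = (-3.5577), jump to mode 0
Mode 0: flow for 0.4501 to horizon, guard not reached → x = (-3.6044)

1 1.2060 0->1
2 2.0508 1->0
final: 0 -3.6044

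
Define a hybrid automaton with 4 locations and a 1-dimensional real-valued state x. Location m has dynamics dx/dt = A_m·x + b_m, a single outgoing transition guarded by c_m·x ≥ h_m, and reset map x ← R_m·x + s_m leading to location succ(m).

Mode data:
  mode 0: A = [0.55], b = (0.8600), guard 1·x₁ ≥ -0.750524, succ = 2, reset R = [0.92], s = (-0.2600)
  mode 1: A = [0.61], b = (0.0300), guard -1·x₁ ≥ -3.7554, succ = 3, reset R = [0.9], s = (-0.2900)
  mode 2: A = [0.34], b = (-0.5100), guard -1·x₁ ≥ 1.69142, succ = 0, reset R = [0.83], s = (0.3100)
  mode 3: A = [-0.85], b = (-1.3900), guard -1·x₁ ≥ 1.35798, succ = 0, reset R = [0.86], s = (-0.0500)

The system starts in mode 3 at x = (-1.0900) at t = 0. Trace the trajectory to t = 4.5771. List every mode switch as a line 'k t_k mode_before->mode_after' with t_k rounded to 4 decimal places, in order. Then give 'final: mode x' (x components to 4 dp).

1 0.7955 3->0
2 2.3502 0->2
3 3.1272 2->0
4 4.1248 0->2
final: 2 -1.3579

Mode 3: guard c·x = 1.3580 hit at Δt = 0.7955 (t = 0.7955), x⁻ = (-1.3580) → reset → x⁺ = (-1.2179), jump to mode 0
Mode 0: guard c·x = -0.7505 hit at Δt = 1.5547 (t = 2.3502), x⁻ = (-0.7505) → reset → x⁺ = (-0.9505), jump to mode 2
Mode 2: guard c·x = 1.6914 hit at Δt = 0.7770 (t = 3.1272), x⁻ = (-1.6914) → reset → x⁺ = (-1.0939), jump to mode 0
Mode 0: guard c·x = -0.7505 hit at Δt = 0.9975 (t = 4.1248), x⁻ = (-0.7505) → reset → x⁺ = (-0.9505), jump to mode 2
Mode 2: flow for 0.4523 to horizon, guard not reached → x = (-1.3579)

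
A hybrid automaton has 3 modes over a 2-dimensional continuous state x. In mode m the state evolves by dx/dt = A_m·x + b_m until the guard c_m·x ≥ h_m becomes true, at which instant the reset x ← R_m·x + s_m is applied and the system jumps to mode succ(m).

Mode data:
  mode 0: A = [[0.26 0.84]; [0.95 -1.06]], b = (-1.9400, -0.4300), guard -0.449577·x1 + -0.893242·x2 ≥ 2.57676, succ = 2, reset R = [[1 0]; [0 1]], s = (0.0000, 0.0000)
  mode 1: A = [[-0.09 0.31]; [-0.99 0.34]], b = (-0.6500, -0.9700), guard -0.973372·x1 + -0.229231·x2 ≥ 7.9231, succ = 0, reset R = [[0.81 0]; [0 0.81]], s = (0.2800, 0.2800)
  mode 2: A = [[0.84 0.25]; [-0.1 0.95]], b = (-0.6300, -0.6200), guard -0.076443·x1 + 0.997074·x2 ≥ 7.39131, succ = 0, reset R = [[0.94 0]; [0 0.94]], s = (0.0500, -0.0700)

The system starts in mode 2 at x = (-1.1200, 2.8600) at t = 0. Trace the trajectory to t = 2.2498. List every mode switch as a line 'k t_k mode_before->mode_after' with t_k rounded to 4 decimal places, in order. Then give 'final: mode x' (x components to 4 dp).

1 1.1058 2->0
final: 0 -1.1960 1.0649

Mode 2: guard c·x = 7.3913 hit at Δt = 1.1058 (t = 1.1058), x⁻ = (-2.0017, 7.2595) → reset → x⁺ = (-1.8316, 6.7540), jump to mode 0
Mode 0: flow for 1.1440 to horizon, guard not reached → x = (-1.1960, 1.0649)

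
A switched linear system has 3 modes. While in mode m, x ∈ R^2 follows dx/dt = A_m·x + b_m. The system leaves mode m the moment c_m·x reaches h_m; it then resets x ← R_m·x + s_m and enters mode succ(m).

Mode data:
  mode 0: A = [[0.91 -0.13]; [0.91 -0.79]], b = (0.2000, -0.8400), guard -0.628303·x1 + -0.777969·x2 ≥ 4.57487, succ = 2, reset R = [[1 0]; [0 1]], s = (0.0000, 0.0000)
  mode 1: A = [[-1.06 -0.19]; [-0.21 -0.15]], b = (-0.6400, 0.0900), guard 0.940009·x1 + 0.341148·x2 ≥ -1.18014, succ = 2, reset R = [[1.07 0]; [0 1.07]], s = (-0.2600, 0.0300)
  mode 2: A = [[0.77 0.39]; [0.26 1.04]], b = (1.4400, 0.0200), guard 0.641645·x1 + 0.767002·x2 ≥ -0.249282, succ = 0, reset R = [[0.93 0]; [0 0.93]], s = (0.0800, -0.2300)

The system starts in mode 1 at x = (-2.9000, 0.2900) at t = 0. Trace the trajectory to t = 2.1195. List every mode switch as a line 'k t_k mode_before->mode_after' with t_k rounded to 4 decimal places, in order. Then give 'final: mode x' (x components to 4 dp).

Mode 1: guard c·x = -1.1801 hit at Δt = 0.9412 (t = 0.9412), x⁻ = (-1.5141, 0.7127) → reset → x⁺ = (-1.8801, 0.7926), jump to mode 2
Mode 2: guard c·x = -0.2493 hit at Δt = 0.5289 (t = 1.4701), x⁻ = (-1.6553, 1.0598) → reset → x⁺ = (-1.4594, 0.7556), jump to mode 0
Mode 0: flow for 0.6494 to horizon, guard not reached → x = (-2.4578, -0.8821)

1 0.9412 1->2
2 1.4701 2->0
final: 0 -2.4578 -0.8821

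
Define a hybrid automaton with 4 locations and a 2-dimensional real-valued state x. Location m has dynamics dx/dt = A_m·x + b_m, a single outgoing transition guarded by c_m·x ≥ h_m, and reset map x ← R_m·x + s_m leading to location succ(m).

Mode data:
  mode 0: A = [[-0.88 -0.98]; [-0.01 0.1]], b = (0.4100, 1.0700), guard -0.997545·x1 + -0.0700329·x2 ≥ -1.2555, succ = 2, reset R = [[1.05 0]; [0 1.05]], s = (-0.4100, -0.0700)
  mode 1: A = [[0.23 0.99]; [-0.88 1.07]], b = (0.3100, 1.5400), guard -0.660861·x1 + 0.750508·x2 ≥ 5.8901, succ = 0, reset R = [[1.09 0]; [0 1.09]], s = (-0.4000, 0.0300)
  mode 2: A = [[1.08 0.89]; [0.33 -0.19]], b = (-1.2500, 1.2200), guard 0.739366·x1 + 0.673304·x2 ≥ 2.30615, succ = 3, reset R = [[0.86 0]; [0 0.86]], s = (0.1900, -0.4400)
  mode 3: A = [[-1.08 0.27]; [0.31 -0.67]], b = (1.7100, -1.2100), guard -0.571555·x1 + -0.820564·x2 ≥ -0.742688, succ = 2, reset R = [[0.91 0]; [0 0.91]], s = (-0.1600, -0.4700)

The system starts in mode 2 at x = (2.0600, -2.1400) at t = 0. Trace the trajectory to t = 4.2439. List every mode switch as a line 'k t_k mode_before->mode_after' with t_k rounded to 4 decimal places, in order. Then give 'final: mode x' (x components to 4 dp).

Mode 2: guard c·x = 2.3062 hit at Δt = 1.4974 (t = 1.4974), x⁻ = (2.4002, 0.7894) → reset → x⁺ = (2.2542, 0.2389), jump to mode 3
Mode 3: guard c·x = -0.7427 hit at Δt = 1.0458 (t = 2.5432), x⁻ = (1.7797, -0.3345) → reset → x⁺ = (1.4595, -0.7744), jump to mode 2
Mode 2: guard c·x = 2.3062 hit at Δt = 1.0906 (t = 3.6338), x⁻ = (2.1263, 1.0902) → reset → x⁺ = (2.0187, 0.4975), jump to mode 3
Mode 3: flow for 0.6101 to horizon, guard not reached → x = (1.8352, 0.0223)

1 1.4974 2->3
2 2.5432 3->2
3 3.6338 2->3
final: 3 1.8352 0.0223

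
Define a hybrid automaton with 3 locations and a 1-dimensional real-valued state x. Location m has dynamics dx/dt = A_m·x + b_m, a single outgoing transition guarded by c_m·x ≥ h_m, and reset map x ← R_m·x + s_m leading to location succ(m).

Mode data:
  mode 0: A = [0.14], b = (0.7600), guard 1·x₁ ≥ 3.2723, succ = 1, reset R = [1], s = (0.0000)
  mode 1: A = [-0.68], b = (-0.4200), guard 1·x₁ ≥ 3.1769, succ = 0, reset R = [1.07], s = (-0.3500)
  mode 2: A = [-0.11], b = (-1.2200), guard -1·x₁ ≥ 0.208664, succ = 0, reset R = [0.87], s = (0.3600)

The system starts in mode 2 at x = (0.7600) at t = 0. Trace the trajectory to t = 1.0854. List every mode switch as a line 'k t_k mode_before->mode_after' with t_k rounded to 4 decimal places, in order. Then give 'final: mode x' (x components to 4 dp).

Mode 2: guard c·x = 0.2087 hit at Δt = 0.7752 (t = 0.7752), x⁻ = (-0.2087) → reset → x⁺ = (0.1785), jump to mode 0
Mode 0: flow for 0.3102 to horizon, guard not reached → x = (0.4273)

1 0.7752 2->0
final: 0 0.4273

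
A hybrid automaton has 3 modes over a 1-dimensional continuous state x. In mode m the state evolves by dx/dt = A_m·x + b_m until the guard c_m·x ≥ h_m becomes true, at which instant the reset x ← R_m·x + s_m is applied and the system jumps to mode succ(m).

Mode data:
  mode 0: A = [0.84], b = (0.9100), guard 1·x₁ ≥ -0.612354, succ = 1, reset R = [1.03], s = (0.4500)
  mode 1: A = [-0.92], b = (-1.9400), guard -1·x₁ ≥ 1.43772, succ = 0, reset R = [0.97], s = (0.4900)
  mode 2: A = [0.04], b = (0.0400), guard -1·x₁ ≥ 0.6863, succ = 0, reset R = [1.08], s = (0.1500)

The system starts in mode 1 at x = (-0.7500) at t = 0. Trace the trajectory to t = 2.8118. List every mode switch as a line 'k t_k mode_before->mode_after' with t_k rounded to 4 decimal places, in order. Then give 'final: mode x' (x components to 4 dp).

1 0.7669 1->0
2 1.9203 0->1
final: 1 -1.2597

Mode 1: guard c·x = 1.4377 hit at Δt = 0.7669 (t = 0.7669), x⁻ = (-1.4377) → reset → x⁺ = (-0.9046), jump to mode 0
Mode 0: guard c·x = -0.6124 hit at Δt = 1.1534 (t = 1.9203), x⁻ = (-0.6124) → reset → x⁺ = (-0.1807), jump to mode 1
Mode 1: flow for 0.8915 to horizon, guard not reached → x = (-1.2597)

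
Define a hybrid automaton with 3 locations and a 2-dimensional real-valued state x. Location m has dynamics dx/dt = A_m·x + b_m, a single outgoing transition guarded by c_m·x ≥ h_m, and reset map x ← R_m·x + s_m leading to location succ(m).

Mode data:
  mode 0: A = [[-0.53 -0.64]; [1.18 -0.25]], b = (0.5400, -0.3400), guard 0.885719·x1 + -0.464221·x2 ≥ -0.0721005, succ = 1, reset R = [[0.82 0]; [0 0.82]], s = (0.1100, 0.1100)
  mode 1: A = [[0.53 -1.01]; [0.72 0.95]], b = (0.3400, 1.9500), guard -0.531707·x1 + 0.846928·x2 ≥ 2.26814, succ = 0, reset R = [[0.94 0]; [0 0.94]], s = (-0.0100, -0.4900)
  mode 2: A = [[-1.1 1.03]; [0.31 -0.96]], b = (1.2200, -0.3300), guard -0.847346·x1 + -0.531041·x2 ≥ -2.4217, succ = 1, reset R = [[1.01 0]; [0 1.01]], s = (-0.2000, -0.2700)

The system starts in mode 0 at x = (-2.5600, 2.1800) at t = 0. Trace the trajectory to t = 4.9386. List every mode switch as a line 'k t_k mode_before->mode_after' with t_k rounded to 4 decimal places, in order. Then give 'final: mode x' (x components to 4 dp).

Mode 0: guard c·x = -0.0721 hit at Δt = 1.3659 (t = 1.3659), x⁻ = (-0.6886, -1.1586) → reset → x⁺ = (-0.4547, -0.8400), jump to mode 1
Mode 1: guard c·x = 2.2681 hit at Δt = 1.4312 (t = 2.7971), x⁻ = (-0.6321, 2.2812) → reset → x⁺ = (-0.6042, 1.6544), jump to mode 0
Mode 0: guard c·x = -0.0721 hit at Δt = 1.5910 (t = 4.3881), x⁻ = (-0.0745, 0.0131) → reset → x⁺ = (0.0489, 0.1207), jump to mode 1
Mode 1: flow for 0.5505 to horizon, guard not reached → x = (-0.2175, 1.6148)

1 1.3659 0->1
2 2.7971 1->0
3 4.3881 0->1
final: 1 -0.2175 1.6148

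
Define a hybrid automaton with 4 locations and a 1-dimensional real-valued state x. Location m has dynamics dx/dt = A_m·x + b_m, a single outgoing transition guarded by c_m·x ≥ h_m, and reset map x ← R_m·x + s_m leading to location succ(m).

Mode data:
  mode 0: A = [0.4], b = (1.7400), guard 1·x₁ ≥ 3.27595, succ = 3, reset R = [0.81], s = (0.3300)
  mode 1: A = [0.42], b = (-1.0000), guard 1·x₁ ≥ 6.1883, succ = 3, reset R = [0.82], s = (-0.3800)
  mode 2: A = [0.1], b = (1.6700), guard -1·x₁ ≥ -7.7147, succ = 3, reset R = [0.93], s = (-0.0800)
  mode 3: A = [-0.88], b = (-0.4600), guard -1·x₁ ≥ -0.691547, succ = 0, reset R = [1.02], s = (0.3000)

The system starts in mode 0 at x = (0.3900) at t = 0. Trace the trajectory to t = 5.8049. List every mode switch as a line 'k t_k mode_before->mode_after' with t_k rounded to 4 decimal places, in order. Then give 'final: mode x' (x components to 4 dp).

Mode 0: guard c·x = 3.2759 hit at Δt = 1.1888 (t = 1.1888), x⁻ = (3.2759) → reset → x⁺ = (2.9835), jump to mode 3
Mode 3: guard c·x = -0.6915 hit at Δt = 1.2050 (t = 2.3938), x⁻ = (0.6915) → reset → x⁺ = (1.0054), jump to mode 0
Mode 0: guard c·x = 3.2759 hit at Δt = 0.8836 (t = 3.2774), x⁻ = (3.2759) → reset → x⁺ = (2.9835), jump to mode 3
Mode 3: guard c·x = -0.6915 hit at Δt = 1.2050 (t = 4.4824), x⁻ = (0.6915) → reset → x⁺ = (1.0054), jump to mode 0
Mode 0: guard c·x = 3.2759 hit at Δt = 0.8836 (t = 5.3661), x⁻ = (3.2759) → reset → x⁺ = (2.9835), jump to mode 3
Mode 3: flow for 0.4388 to horizon, guard not reached → x = (1.8603)

1 1.1888 0->3
2 2.3938 3->0
3 3.2774 0->3
4 4.4824 3->0
5 5.3661 0->3
final: 3 1.8603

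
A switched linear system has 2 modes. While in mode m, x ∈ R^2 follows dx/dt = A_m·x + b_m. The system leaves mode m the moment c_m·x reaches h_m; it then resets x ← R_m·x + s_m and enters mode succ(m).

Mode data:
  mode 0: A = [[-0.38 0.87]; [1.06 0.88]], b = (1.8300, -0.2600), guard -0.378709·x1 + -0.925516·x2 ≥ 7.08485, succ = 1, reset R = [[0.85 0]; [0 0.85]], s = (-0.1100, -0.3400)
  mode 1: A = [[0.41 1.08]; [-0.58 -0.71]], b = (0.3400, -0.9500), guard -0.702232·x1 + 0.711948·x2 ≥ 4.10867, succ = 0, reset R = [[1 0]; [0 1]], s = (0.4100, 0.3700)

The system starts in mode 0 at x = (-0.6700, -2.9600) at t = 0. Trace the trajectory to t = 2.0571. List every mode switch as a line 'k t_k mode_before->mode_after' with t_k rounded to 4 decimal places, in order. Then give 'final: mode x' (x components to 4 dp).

1 0.7058 0->1
2 1.6872 1->0
final: 0 -6.4558 -4.9588

Mode 0: guard c·x = 7.0849 hit at Δt = 0.7058 (t = 0.7058), x⁻ = (-1.9240, -6.8678) → reset → x⁺ = (-1.7454, -6.1776), jump to mode 1
Mode 1: guard c·x = 4.1087 hit at Δt = 0.9814 (t = 1.6872), x⁻ = (-7.5046, -1.6312) → reset → x⁺ = (-7.0946, -1.2612), jump to mode 0
Mode 0: flow for 0.3699 to horizon, guard not reached → x = (-6.4558, -4.9588)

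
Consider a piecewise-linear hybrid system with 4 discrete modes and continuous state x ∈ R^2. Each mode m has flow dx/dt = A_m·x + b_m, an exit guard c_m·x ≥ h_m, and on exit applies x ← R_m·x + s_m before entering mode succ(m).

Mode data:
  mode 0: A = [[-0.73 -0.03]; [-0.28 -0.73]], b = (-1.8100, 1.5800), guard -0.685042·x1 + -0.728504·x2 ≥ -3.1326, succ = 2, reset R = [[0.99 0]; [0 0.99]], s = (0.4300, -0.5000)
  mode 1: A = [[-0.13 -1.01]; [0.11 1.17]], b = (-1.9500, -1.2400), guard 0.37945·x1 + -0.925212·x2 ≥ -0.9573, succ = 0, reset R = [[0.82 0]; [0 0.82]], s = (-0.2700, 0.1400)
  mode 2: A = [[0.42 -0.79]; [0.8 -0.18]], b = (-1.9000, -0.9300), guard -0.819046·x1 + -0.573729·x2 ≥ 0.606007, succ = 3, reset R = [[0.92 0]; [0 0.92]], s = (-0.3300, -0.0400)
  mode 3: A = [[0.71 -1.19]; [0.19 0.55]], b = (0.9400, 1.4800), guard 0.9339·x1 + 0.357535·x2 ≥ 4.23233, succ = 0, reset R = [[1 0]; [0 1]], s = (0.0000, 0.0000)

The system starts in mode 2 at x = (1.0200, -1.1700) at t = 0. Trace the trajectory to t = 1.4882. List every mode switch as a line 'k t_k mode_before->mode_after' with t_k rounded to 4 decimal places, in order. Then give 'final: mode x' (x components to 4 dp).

1 1.1812 2->3
final: 3 0.6783 -1.0587

Mode 2: guard c·x = 0.6060 hit at Δt = 1.1812 (t = 1.1812), x⁻ = (0.2398, -1.3985) → reset → x⁺ = (-0.1094, -1.3266), jump to mode 3
Mode 3: flow for 0.3070 to horizon, guard not reached → x = (0.6783, -1.0587)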